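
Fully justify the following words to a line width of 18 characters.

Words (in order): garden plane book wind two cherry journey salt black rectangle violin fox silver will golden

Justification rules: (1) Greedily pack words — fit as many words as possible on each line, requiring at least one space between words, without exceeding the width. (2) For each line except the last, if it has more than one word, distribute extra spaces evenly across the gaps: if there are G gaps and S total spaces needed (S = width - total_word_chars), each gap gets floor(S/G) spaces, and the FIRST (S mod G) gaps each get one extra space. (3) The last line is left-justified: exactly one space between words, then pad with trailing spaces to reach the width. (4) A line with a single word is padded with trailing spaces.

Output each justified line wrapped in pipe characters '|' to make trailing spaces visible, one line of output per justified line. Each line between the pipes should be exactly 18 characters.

Line 1: ['garden', 'plane', 'book'] (min_width=17, slack=1)
Line 2: ['wind', 'two', 'cherry'] (min_width=15, slack=3)
Line 3: ['journey', 'salt', 'black'] (min_width=18, slack=0)
Line 4: ['rectangle', 'violin'] (min_width=16, slack=2)
Line 5: ['fox', 'silver', 'will'] (min_width=15, slack=3)
Line 6: ['golden'] (min_width=6, slack=12)

Answer: |garden  plane book|
|wind   two  cherry|
|journey salt black|
|rectangle   violin|
|fox   silver  will|
|golden            |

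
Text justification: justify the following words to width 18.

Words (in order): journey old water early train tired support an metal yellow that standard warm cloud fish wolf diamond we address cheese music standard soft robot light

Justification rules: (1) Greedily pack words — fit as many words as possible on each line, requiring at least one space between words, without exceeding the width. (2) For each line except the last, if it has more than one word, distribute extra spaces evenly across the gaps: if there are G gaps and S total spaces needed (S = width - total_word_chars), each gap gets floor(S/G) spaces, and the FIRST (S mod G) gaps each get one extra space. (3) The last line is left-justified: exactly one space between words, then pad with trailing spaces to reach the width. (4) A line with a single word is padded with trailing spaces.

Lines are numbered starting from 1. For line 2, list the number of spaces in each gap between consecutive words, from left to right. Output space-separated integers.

Line 1: ['journey', 'old', 'water'] (min_width=17, slack=1)
Line 2: ['early', 'train', 'tired'] (min_width=17, slack=1)
Line 3: ['support', 'an', 'metal'] (min_width=16, slack=2)
Line 4: ['yellow', 'that'] (min_width=11, slack=7)
Line 5: ['standard', 'warm'] (min_width=13, slack=5)
Line 6: ['cloud', 'fish', 'wolf'] (min_width=15, slack=3)
Line 7: ['diamond', 'we', 'address'] (min_width=18, slack=0)
Line 8: ['cheese', 'music'] (min_width=12, slack=6)
Line 9: ['standard', 'soft'] (min_width=13, slack=5)
Line 10: ['robot', 'light'] (min_width=11, slack=7)

Answer: 2 1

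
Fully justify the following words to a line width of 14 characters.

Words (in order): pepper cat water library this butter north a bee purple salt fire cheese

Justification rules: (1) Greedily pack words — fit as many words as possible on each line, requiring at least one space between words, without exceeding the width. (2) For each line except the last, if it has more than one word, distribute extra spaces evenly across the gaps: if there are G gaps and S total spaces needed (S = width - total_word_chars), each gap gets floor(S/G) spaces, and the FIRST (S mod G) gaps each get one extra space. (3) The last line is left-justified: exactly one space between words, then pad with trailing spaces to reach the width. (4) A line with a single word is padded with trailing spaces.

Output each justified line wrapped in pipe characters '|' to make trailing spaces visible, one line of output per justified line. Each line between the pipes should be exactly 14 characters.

Line 1: ['pepper', 'cat'] (min_width=10, slack=4)
Line 2: ['water', 'library'] (min_width=13, slack=1)
Line 3: ['this', 'butter'] (min_width=11, slack=3)
Line 4: ['north', 'a', 'bee'] (min_width=11, slack=3)
Line 5: ['purple', 'salt'] (min_width=11, slack=3)
Line 6: ['fire', 'cheese'] (min_width=11, slack=3)

Answer: |pepper     cat|
|water  library|
|this    butter|
|north   a  bee|
|purple    salt|
|fire cheese   |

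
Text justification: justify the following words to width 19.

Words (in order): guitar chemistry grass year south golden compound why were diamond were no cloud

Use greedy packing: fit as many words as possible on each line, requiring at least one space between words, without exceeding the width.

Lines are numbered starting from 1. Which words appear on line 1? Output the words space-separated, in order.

Answer: guitar chemistry

Derivation:
Line 1: ['guitar', 'chemistry'] (min_width=16, slack=3)
Line 2: ['grass', 'year', 'south'] (min_width=16, slack=3)
Line 3: ['golden', 'compound', 'why'] (min_width=19, slack=0)
Line 4: ['were', 'diamond', 'were'] (min_width=17, slack=2)
Line 5: ['no', 'cloud'] (min_width=8, slack=11)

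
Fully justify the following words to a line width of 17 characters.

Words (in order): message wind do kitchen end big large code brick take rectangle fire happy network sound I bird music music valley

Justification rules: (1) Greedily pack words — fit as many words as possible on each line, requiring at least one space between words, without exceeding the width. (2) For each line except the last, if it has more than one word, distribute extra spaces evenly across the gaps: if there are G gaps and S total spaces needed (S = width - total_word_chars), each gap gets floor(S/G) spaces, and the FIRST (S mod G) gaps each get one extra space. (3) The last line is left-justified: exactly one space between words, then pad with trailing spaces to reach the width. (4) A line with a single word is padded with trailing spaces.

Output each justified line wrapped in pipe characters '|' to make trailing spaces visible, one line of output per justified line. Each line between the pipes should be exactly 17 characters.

Answer: |message  wind  do|
|kitchen  end  big|
|large  code brick|
|take    rectangle|
|fire        happy|
|network  sound  I|
|bird  music music|
|valley           |

Derivation:
Line 1: ['message', 'wind', 'do'] (min_width=15, slack=2)
Line 2: ['kitchen', 'end', 'big'] (min_width=15, slack=2)
Line 3: ['large', 'code', 'brick'] (min_width=16, slack=1)
Line 4: ['take', 'rectangle'] (min_width=14, slack=3)
Line 5: ['fire', 'happy'] (min_width=10, slack=7)
Line 6: ['network', 'sound', 'I'] (min_width=15, slack=2)
Line 7: ['bird', 'music', 'music'] (min_width=16, slack=1)
Line 8: ['valley'] (min_width=6, slack=11)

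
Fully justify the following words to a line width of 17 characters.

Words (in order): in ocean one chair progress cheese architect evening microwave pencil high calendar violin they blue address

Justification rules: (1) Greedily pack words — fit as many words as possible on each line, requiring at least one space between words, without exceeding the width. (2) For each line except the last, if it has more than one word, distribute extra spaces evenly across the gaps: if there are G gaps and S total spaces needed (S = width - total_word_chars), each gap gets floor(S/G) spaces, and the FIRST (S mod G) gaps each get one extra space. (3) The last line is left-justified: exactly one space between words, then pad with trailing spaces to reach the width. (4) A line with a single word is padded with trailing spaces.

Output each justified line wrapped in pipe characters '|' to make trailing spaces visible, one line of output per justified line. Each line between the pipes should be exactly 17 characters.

Answer: |in    ocean   one|
|chair    progress|
|cheese  architect|
|evening microwave|
|pencil       high|
|calendar   violin|
|they blue address|

Derivation:
Line 1: ['in', 'ocean', 'one'] (min_width=12, slack=5)
Line 2: ['chair', 'progress'] (min_width=14, slack=3)
Line 3: ['cheese', 'architect'] (min_width=16, slack=1)
Line 4: ['evening', 'microwave'] (min_width=17, slack=0)
Line 5: ['pencil', 'high'] (min_width=11, slack=6)
Line 6: ['calendar', 'violin'] (min_width=15, slack=2)
Line 7: ['they', 'blue', 'address'] (min_width=17, slack=0)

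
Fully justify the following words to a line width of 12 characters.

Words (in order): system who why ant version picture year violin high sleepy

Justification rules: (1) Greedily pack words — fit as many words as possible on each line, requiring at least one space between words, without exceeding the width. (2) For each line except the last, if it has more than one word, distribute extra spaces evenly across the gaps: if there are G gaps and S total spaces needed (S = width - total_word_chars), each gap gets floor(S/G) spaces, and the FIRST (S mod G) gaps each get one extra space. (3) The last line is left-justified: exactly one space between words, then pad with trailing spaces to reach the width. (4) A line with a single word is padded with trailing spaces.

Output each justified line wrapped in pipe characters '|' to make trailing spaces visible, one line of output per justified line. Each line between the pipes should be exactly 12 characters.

Line 1: ['system', 'who'] (min_width=10, slack=2)
Line 2: ['why', 'ant'] (min_width=7, slack=5)
Line 3: ['version'] (min_width=7, slack=5)
Line 4: ['picture', 'year'] (min_width=12, slack=0)
Line 5: ['violin', 'high'] (min_width=11, slack=1)
Line 6: ['sleepy'] (min_width=6, slack=6)

Answer: |system   who|
|why      ant|
|version     |
|picture year|
|violin  high|
|sleepy      |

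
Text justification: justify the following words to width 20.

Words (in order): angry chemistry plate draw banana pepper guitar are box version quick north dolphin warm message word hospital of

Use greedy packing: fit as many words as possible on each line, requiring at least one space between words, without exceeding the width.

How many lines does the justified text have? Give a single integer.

Answer: 7

Derivation:
Line 1: ['angry', 'chemistry'] (min_width=15, slack=5)
Line 2: ['plate', 'draw', 'banana'] (min_width=17, slack=3)
Line 3: ['pepper', 'guitar', 'are'] (min_width=17, slack=3)
Line 4: ['box', 'version', 'quick'] (min_width=17, slack=3)
Line 5: ['north', 'dolphin', 'warm'] (min_width=18, slack=2)
Line 6: ['message', 'word'] (min_width=12, slack=8)
Line 7: ['hospital', 'of'] (min_width=11, slack=9)
Total lines: 7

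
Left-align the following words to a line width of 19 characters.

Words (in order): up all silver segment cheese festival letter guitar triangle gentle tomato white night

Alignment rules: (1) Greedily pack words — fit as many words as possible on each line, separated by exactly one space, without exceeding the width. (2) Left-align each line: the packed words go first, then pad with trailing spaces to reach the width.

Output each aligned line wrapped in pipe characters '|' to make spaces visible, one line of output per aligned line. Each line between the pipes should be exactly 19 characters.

Line 1: ['up', 'all', 'silver'] (min_width=13, slack=6)
Line 2: ['segment', 'cheese'] (min_width=14, slack=5)
Line 3: ['festival', 'letter'] (min_width=15, slack=4)
Line 4: ['guitar', 'triangle'] (min_width=15, slack=4)
Line 5: ['gentle', 'tomato', 'white'] (min_width=19, slack=0)
Line 6: ['night'] (min_width=5, slack=14)

Answer: |up all silver      |
|segment cheese     |
|festival letter    |
|guitar triangle    |
|gentle tomato white|
|night              |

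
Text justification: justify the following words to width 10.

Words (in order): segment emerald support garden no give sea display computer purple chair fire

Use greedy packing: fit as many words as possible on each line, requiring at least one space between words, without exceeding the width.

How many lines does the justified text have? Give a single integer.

Line 1: ['segment'] (min_width=7, slack=3)
Line 2: ['emerald'] (min_width=7, slack=3)
Line 3: ['support'] (min_width=7, slack=3)
Line 4: ['garden', 'no'] (min_width=9, slack=1)
Line 5: ['give', 'sea'] (min_width=8, slack=2)
Line 6: ['display'] (min_width=7, slack=3)
Line 7: ['computer'] (min_width=8, slack=2)
Line 8: ['purple'] (min_width=6, slack=4)
Line 9: ['chair', 'fire'] (min_width=10, slack=0)
Total lines: 9

Answer: 9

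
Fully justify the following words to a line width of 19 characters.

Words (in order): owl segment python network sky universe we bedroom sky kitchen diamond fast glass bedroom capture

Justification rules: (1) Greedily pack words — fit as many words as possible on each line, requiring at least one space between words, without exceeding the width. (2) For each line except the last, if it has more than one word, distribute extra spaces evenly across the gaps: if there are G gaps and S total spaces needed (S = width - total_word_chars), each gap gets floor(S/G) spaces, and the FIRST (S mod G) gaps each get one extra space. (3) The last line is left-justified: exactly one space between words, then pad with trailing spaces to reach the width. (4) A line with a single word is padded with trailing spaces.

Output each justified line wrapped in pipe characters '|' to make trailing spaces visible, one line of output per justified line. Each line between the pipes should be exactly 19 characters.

Line 1: ['owl', 'segment', 'python'] (min_width=18, slack=1)
Line 2: ['network', 'sky'] (min_width=11, slack=8)
Line 3: ['universe', 'we', 'bedroom'] (min_width=19, slack=0)
Line 4: ['sky', 'kitchen', 'diamond'] (min_width=19, slack=0)
Line 5: ['fast', 'glass', 'bedroom'] (min_width=18, slack=1)
Line 6: ['capture'] (min_width=7, slack=12)

Answer: |owl  segment python|
|network         sky|
|universe we bedroom|
|sky kitchen diamond|
|fast  glass bedroom|
|capture            |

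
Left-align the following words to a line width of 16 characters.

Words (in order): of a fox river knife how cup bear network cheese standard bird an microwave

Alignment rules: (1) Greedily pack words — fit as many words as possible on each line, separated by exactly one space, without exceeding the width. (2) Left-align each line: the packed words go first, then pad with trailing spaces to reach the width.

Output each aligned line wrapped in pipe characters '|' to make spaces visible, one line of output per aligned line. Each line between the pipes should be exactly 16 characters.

Answer: |of a fox river  |
|knife how cup   |
|bear network    |
|cheese standard |
|bird an         |
|microwave       |

Derivation:
Line 1: ['of', 'a', 'fox', 'river'] (min_width=14, slack=2)
Line 2: ['knife', 'how', 'cup'] (min_width=13, slack=3)
Line 3: ['bear', 'network'] (min_width=12, slack=4)
Line 4: ['cheese', 'standard'] (min_width=15, slack=1)
Line 5: ['bird', 'an'] (min_width=7, slack=9)
Line 6: ['microwave'] (min_width=9, slack=7)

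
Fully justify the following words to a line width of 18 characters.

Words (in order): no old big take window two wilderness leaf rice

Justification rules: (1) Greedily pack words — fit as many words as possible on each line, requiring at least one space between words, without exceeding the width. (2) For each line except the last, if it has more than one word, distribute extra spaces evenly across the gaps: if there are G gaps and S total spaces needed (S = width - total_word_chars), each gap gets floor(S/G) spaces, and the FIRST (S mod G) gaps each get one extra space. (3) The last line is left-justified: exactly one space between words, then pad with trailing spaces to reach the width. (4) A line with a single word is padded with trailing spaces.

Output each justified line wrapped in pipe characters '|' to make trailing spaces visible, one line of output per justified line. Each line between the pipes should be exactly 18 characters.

Answer: |no  old  big  take|
|window         two|
|wilderness    leaf|
|rice              |

Derivation:
Line 1: ['no', 'old', 'big', 'take'] (min_width=15, slack=3)
Line 2: ['window', 'two'] (min_width=10, slack=8)
Line 3: ['wilderness', 'leaf'] (min_width=15, slack=3)
Line 4: ['rice'] (min_width=4, slack=14)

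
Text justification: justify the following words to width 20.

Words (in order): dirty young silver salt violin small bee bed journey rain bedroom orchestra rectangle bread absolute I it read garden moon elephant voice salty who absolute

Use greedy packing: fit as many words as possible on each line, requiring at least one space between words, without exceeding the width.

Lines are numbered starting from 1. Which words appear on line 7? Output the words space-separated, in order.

Answer: garden moon elephant

Derivation:
Line 1: ['dirty', 'young', 'silver'] (min_width=18, slack=2)
Line 2: ['salt', 'violin', 'small'] (min_width=17, slack=3)
Line 3: ['bee', 'bed', 'journey', 'rain'] (min_width=20, slack=0)
Line 4: ['bedroom', 'orchestra'] (min_width=17, slack=3)
Line 5: ['rectangle', 'bread'] (min_width=15, slack=5)
Line 6: ['absolute', 'I', 'it', 'read'] (min_width=18, slack=2)
Line 7: ['garden', 'moon', 'elephant'] (min_width=20, slack=0)
Line 8: ['voice', 'salty', 'who'] (min_width=15, slack=5)
Line 9: ['absolute'] (min_width=8, slack=12)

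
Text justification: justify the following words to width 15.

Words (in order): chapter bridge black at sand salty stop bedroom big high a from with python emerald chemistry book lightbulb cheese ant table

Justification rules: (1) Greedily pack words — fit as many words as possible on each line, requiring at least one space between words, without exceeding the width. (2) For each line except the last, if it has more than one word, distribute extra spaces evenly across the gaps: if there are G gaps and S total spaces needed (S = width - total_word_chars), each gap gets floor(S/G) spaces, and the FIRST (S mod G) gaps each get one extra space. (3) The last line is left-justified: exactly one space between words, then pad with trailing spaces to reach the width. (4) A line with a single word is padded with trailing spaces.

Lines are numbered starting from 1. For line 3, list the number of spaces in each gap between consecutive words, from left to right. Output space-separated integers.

Answer: 6

Derivation:
Line 1: ['chapter', 'bridge'] (min_width=14, slack=1)
Line 2: ['black', 'at', 'sand'] (min_width=13, slack=2)
Line 3: ['salty', 'stop'] (min_width=10, slack=5)
Line 4: ['bedroom', 'big'] (min_width=11, slack=4)
Line 5: ['high', 'a', 'from'] (min_width=11, slack=4)
Line 6: ['with', 'python'] (min_width=11, slack=4)
Line 7: ['emerald'] (min_width=7, slack=8)
Line 8: ['chemistry', 'book'] (min_width=14, slack=1)
Line 9: ['lightbulb'] (min_width=9, slack=6)
Line 10: ['cheese', 'ant'] (min_width=10, slack=5)
Line 11: ['table'] (min_width=5, slack=10)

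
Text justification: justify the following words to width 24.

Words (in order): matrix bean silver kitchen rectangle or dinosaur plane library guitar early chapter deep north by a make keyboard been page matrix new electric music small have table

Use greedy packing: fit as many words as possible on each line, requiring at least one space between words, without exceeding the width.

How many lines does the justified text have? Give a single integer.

Answer: 8

Derivation:
Line 1: ['matrix', 'bean', 'silver'] (min_width=18, slack=6)
Line 2: ['kitchen', 'rectangle', 'or'] (min_width=20, slack=4)
Line 3: ['dinosaur', 'plane', 'library'] (min_width=22, slack=2)
Line 4: ['guitar', 'early', 'chapter'] (min_width=20, slack=4)
Line 5: ['deep', 'north', 'by', 'a', 'make'] (min_width=20, slack=4)
Line 6: ['keyboard', 'been', 'page'] (min_width=18, slack=6)
Line 7: ['matrix', 'new', 'electric'] (min_width=19, slack=5)
Line 8: ['music', 'small', 'have', 'table'] (min_width=22, slack=2)
Total lines: 8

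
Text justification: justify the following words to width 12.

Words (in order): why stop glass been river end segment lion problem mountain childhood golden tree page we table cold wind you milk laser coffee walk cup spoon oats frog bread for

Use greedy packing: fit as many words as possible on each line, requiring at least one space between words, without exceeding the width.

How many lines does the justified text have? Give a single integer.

Answer: 16

Derivation:
Line 1: ['why', 'stop'] (min_width=8, slack=4)
Line 2: ['glass', 'been'] (min_width=10, slack=2)
Line 3: ['river', 'end'] (min_width=9, slack=3)
Line 4: ['segment', 'lion'] (min_width=12, slack=0)
Line 5: ['problem'] (min_width=7, slack=5)
Line 6: ['mountain'] (min_width=8, slack=4)
Line 7: ['childhood'] (min_width=9, slack=3)
Line 8: ['golden', 'tree'] (min_width=11, slack=1)
Line 9: ['page', 'we'] (min_width=7, slack=5)
Line 10: ['table', 'cold'] (min_width=10, slack=2)
Line 11: ['wind', 'you'] (min_width=8, slack=4)
Line 12: ['milk', 'laser'] (min_width=10, slack=2)
Line 13: ['coffee', 'walk'] (min_width=11, slack=1)
Line 14: ['cup', 'spoon'] (min_width=9, slack=3)
Line 15: ['oats', 'frog'] (min_width=9, slack=3)
Line 16: ['bread', 'for'] (min_width=9, slack=3)
Total lines: 16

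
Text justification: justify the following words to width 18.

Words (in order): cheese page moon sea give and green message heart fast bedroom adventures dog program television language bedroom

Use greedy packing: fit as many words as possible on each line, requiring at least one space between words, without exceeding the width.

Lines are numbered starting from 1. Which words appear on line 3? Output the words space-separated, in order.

Line 1: ['cheese', 'page', 'moon'] (min_width=16, slack=2)
Line 2: ['sea', 'give', 'and', 'green'] (min_width=18, slack=0)
Line 3: ['message', 'heart', 'fast'] (min_width=18, slack=0)
Line 4: ['bedroom', 'adventures'] (min_width=18, slack=0)
Line 5: ['dog', 'program'] (min_width=11, slack=7)
Line 6: ['television'] (min_width=10, slack=8)
Line 7: ['language', 'bedroom'] (min_width=16, slack=2)

Answer: message heart fast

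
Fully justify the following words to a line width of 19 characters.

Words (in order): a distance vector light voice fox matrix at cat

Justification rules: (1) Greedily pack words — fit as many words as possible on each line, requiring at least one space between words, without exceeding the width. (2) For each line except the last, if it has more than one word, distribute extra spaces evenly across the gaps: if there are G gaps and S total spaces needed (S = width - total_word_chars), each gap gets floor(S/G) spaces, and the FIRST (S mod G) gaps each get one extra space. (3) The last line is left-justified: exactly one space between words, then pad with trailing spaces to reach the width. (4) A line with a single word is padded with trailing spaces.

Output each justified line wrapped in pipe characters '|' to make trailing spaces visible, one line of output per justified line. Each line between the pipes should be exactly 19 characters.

Line 1: ['a', 'distance', 'vector'] (min_width=17, slack=2)
Line 2: ['light', 'voice', 'fox'] (min_width=15, slack=4)
Line 3: ['matrix', 'at', 'cat'] (min_width=13, slack=6)

Answer: |a  distance  vector|
|light   voice   fox|
|matrix at cat      |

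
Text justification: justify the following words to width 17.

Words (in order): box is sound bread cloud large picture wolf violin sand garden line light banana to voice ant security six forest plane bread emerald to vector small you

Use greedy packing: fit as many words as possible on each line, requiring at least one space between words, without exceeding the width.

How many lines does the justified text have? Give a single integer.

Line 1: ['box', 'is', 'sound'] (min_width=12, slack=5)
Line 2: ['bread', 'cloud', 'large'] (min_width=17, slack=0)
Line 3: ['picture', 'wolf'] (min_width=12, slack=5)
Line 4: ['violin', 'sand'] (min_width=11, slack=6)
Line 5: ['garden', 'line', 'light'] (min_width=17, slack=0)
Line 6: ['banana', 'to', 'voice'] (min_width=15, slack=2)
Line 7: ['ant', 'security', 'six'] (min_width=16, slack=1)
Line 8: ['forest', 'plane'] (min_width=12, slack=5)
Line 9: ['bread', 'emerald', 'to'] (min_width=16, slack=1)
Line 10: ['vector', 'small', 'you'] (min_width=16, slack=1)
Total lines: 10

Answer: 10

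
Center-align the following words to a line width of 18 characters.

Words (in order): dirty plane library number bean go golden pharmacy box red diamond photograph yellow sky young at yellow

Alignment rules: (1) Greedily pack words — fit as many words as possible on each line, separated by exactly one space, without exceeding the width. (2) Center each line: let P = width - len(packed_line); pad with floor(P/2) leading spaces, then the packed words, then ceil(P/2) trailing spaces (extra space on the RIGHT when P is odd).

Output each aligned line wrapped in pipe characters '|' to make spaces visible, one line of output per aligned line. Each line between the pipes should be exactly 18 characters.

Line 1: ['dirty', 'plane'] (min_width=11, slack=7)
Line 2: ['library', 'number'] (min_width=14, slack=4)
Line 3: ['bean', 'go', 'golden'] (min_width=14, slack=4)
Line 4: ['pharmacy', 'box', 'red'] (min_width=16, slack=2)
Line 5: ['diamond', 'photograph'] (min_width=18, slack=0)
Line 6: ['yellow', 'sky', 'young'] (min_width=16, slack=2)
Line 7: ['at', 'yellow'] (min_width=9, slack=9)

Answer: |   dirty plane    |
|  library number  |
|  bean go golden  |
| pharmacy box red |
|diamond photograph|
| yellow sky young |
|    at yellow     |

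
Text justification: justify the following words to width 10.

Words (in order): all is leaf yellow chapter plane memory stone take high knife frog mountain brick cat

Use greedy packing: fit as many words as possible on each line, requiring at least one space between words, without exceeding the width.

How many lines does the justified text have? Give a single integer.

Answer: 11

Derivation:
Line 1: ['all', 'is'] (min_width=6, slack=4)
Line 2: ['leaf'] (min_width=4, slack=6)
Line 3: ['yellow'] (min_width=6, slack=4)
Line 4: ['chapter'] (min_width=7, slack=3)
Line 5: ['plane'] (min_width=5, slack=5)
Line 6: ['memory'] (min_width=6, slack=4)
Line 7: ['stone', 'take'] (min_width=10, slack=0)
Line 8: ['high', 'knife'] (min_width=10, slack=0)
Line 9: ['frog'] (min_width=4, slack=6)
Line 10: ['mountain'] (min_width=8, slack=2)
Line 11: ['brick', 'cat'] (min_width=9, slack=1)
Total lines: 11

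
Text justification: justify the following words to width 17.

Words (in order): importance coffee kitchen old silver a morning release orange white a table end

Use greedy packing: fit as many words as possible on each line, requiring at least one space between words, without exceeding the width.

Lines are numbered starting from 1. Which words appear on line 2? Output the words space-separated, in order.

Answer: kitchen old

Derivation:
Line 1: ['importance', 'coffee'] (min_width=17, slack=0)
Line 2: ['kitchen', 'old'] (min_width=11, slack=6)
Line 3: ['silver', 'a', 'morning'] (min_width=16, slack=1)
Line 4: ['release', 'orange'] (min_width=14, slack=3)
Line 5: ['white', 'a', 'table', 'end'] (min_width=17, slack=0)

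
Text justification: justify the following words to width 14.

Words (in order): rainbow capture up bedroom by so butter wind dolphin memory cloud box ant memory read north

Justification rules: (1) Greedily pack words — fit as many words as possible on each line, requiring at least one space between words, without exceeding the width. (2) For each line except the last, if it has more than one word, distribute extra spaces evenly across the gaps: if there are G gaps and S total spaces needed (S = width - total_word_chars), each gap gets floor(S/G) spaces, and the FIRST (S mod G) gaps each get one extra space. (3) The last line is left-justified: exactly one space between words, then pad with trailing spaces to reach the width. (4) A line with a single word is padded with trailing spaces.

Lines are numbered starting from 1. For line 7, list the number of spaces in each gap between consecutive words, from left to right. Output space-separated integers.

Answer: 4

Derivation:
Line 1: ['rainbow'] (min_width=7, slack=7)
Line 2: ['capture', 'up'] (min_width=10, slack=4)
Line 3: ['bedroom', 'by', 'so'] (min_width=13, slack=1)
Line 4: ['butter', 'wind'] (min_width=11, slack=3)
Line 5: ['dolphin', 'memory'] (min_width=14, slack=0)
Line 6: ['cloud', 'box', 'ant'] (min_width=13, slack=1)
Line 7: ['memory', 'read'] (min_width=11, slack=3)
Line 8: ['north'] (min_width=5, slack=9)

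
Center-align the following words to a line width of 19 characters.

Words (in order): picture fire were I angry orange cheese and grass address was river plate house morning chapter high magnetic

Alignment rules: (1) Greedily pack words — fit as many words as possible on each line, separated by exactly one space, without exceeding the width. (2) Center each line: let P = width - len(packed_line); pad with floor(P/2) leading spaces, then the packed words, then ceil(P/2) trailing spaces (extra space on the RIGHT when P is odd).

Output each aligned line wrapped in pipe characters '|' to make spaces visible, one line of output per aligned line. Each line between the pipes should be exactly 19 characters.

Answer: |picture fire were I|
|angry orange cheese|
| and grass address |
|  was river plate  |
|   house morning   |
|   chapter high    |
|     magnetic      |

Derivation:
Line 1: ['picture', 'fire', 'were', 'I'] (min_width=19, slack=0)
Line 2: ['angry', 'orange', 'cheese'] (min_width=19, slack=0)
Line 3: ['and', 'grass', 'address'] (min_width=17, slack=2)
Line 4: ['was', 'river', 'plate'] (min_width=15, slack=4)
Line 5: ['house', 'morning'] (min_width=13, slack=6)
Line 6: ['chapter', 'high'] (min_width=12, slack=7)
Line 7: ['magnetic'] (min_width=8, slack=11)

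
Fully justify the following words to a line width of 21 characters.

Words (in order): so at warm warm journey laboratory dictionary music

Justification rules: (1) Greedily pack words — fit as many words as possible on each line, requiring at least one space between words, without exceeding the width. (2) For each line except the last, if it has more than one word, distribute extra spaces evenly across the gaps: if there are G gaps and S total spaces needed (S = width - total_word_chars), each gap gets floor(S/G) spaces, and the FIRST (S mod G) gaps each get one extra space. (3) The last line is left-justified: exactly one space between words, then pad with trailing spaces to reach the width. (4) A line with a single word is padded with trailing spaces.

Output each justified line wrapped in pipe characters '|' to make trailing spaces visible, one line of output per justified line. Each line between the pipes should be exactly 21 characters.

Answer: |so   at   warm   warm|
|journey    laboratory|
|dictionary music     |

Derivation:
Line 1: ['so', 'at', 'warm', 'warm'] (min_width=15, slack=6)
Line 2: ['journey', 'laboratory'] (min_width=18, slack=3)
Line 3: ['dictionary', 'music'] (min_width=16, slack=5)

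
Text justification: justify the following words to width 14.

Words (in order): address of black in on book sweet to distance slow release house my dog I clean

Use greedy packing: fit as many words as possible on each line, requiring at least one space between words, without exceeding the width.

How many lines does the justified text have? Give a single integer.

Line 1: ['address', 'of'] (min_width=10, slack=4)
Line 2: ['black', 'in', 'on'] (min_width=11, slack=3)
Line 3: ['book', 'sweet', 'to'] (min_width=13, slack=1)
Line 4: ['distance', 'slow'] (min_width=13, slack=1)
Line 5: ['release', 'house'] (min_width=13, slack=1)
Line 6: ['my', 'dog', 'I', 'clean'] (min_width=14, slack=0)
Total lines: 6

Answer: 6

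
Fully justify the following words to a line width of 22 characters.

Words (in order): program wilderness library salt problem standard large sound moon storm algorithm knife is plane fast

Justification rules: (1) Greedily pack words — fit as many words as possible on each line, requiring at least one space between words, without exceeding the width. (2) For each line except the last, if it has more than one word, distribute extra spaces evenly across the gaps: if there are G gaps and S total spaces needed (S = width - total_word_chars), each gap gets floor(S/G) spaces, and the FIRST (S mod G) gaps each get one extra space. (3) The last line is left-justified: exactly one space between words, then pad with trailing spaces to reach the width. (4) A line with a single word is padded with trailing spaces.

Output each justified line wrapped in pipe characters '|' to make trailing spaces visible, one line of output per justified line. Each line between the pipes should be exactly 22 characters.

Answer: |program     wilderness|
|library  salt  problem|
|standard  large  sound|
|moon  storm  algorithm|
|knife is plane fast   |

Derivation:
Line 1: ['program', 'wilderness'] (min_width=18, slack=4)
Line 2: ['library', 'salt', 'problem'] (min_width=20, slack=2)
Line 3: ['standard', 'large', 'sound'] (min_width=20, slack=2)
Line 4: ['moon', 'storm', 'algorithm'] (min_width=20, slack=2)
Line 5: ['knife', 'is', 'plane', 'fast'] (min_width=19, slack=3)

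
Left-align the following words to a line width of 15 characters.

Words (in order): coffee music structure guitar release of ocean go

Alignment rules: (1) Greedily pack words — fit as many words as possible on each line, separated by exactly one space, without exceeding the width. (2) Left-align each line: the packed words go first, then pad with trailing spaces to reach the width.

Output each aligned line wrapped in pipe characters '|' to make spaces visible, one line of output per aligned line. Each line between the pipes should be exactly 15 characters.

Line 1: ['coffee', 'music'] (min_width=12, slack=3)
Line 2: ['structure'] (min_width=9, slack=6)
Line 3: ['guitar', 'release'] (min_width=14, slack=1)
Line 4: ['of', 'ocean', 'go'] (min_width=11, slack=4)

Answer: |coffee music   |
|structure      |
|guitar release |
|of ocean go    |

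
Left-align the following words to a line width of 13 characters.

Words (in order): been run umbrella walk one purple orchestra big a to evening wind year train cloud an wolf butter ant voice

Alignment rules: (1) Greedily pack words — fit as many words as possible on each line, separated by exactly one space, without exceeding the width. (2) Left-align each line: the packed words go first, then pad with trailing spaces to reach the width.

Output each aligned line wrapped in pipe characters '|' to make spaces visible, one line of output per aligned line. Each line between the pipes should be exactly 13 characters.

Answer: |been run     |
|umbrella walk|
|one purple   |
|orchestra big|
|a to evening |
|wind year    |
|train cloud  |
|an wolf      |
|butter ant   |
|voice        |

Derivation:
Line 1: ['been', 'run'] (min_width=8, slack=5)
Line 2: ['umbrella', 'walk'] (min_width=13, slack=0)
Line 3: ['one', 'purple'] (min_width=10, slack=3)
Line 4: ['orchestra', 'big'] (min_width=13, slack=0)
Line 5: ['a', 'to', 'evening'] (min_width=12, slack=1)
Line 6: ['wind', 'year'] (min_width=9, slack=4)
Line 7: ['train', 'cloud'] (min_width=11, slack=2)
Line 8: ['an', 'wolf'] (min_width=7, slack=6)
Line 9: ['butter', 'ant'] (min_width=10, slack=3)
Line 10: ['voice'] (min_width=5, slack=8)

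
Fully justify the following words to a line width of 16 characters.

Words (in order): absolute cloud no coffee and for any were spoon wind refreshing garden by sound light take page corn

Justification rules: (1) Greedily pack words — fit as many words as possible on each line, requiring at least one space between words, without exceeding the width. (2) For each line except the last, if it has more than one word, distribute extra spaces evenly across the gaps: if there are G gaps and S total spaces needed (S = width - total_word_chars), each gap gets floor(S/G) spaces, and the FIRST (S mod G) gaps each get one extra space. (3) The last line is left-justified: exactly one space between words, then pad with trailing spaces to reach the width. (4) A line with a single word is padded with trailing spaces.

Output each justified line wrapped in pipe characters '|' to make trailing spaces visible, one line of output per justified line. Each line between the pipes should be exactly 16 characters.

Answer: |absolute   cloud|
|no   coffee  and|
|for   any   were|
|spoon       wind|
|refreshing      |
|garden  by sound|
|light  take page|
|corn            |

Derivation:
Line 1: ['absolute', 'cloud'] (min_width=14, slack=2)
Line 2: ['no', 'coffee', 'and'] (min_width=13, slack=3)
Line 3: ['for', 'any', 'were'] (min_width=12, slack=4)
Line 4: ['spoon', 'wind'] (min_width=10, slack=6)
Line 5: ['refreshing'] (min_width=10, slack=6)
Line 6: ['garden', 'by', 'sound'] (min_width=15, slack=1)
Line 7: ['light', 'take', 'page'] (min_width=15, slack=1)
Line 8: ['corn'] (min_width=4, slack=12)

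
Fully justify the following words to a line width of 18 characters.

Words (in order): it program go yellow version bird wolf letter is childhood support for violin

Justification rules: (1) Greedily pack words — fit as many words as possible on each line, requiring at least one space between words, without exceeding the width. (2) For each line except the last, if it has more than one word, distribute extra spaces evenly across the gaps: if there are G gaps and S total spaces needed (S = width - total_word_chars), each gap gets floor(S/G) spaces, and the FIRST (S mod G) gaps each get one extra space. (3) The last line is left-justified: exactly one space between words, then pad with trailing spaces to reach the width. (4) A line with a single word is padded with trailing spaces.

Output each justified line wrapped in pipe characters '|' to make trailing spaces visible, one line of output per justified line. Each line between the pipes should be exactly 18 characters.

Answer: |it    program   go|
|yellow     version|
|bird  wolf  letter|
|is       childhood|
|support for violin|

Derivation:
Line 1: ['it', 'program', 'go'] (min_width=13, slack=5)
Line 2: ['yellow', 'version'] (min_width=14, slack=4)
Line 3: ['bird', 'wolf', 'letter'] (min_width=16, slack=2)
Line 4: ['is', 'childhood'] (min_width=12, slack=6)
Line 5: ['support', 'for', 'violin'] (min_width=18, slack=0)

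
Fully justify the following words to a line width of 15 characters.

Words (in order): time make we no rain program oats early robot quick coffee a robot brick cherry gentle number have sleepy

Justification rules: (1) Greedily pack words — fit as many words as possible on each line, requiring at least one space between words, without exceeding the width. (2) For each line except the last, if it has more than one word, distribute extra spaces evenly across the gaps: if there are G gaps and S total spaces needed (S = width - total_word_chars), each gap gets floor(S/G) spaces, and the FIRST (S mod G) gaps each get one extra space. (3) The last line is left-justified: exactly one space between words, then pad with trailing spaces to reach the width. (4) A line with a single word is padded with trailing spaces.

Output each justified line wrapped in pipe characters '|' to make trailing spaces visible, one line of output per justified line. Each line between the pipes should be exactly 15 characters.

Line 1: ['time', 'make', 'we', 'no'] (min_width=15, slack=0)
Line 2: ['rain', 'program'] (min_width=12, slack=3)
Line 3: ['oats', 'early'] (min_width=10, slack=5)
Line 4: ['robot', 'quick'] (min_width=11, slack=4)
Line 5: ['coffee', 'a', 'robot'] (min_width=14, slack=1)
Line 6: ['brick', 'cherry'] (min_width=12, slack=3)
Line 7: ['gentle', 'number'] (min_width=13, slack=2)
Line 8: ['have', 'sleepy'] (min_width=11, slack=4)

Answer: |time make we no|
|rain    program|
|oats      early|
|robot     quick|
|coffee  a robot|
|brick    cherry|
|gentle   number|
|have sleepy    |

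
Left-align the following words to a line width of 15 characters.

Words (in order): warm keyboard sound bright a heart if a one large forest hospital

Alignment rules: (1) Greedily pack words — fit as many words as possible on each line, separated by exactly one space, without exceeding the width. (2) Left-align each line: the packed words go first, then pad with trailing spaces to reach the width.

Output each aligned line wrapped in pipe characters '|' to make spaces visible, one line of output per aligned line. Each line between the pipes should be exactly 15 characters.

Line 1: ['warm', 'keyboard'] (min_width=13, slack=2)
Line 2: ['sound', 'bright', 'a'] (min_width=14, slack=1)
Line 3: ['heart', 'if', 'a', 'one'] (min_width=14, slack=1)
Line 4: ['large', 'forest'] (min_width=12, slack=3)
Line 5: ['hospital'] (min_width=8, slack=7)

Answer: |warm keyboard  |
|sound bright a |
|heart if a one |
|large forest   |
|hospital       |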